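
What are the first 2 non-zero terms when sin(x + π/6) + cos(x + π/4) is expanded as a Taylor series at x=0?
x·(-√(2)/2 + √(3)/2) + 1/2 + √(2)/2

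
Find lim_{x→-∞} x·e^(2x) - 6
The product is a 0·∞ indeterminate form at x → -∞.
Rewrite the product as x / e^(-2x) (an ∞/∞ form) and apply L'Hôpital, or use the standard hierarchy e^(2|x|) ≫ |x| as x → -∞.
The indeterminate product → 0, so the limit = -6.

Final answer: -6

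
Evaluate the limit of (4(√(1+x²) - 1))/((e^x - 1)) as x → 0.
Both numerator and denominator → 0 as x → 0; this is a 0/0 indeterminate form.
Expand each to leading order near x = 0: numerator ~ 2·x^2, denominator ~ x.
The limit of the ratio is 0.

Final answer: 0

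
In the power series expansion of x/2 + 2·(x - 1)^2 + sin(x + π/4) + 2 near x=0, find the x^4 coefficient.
Expand to order 4: x/2 + 2·(x - 1)^2 + sin(x + π/4) + 2 = √(2)·x^4/48 - √(2)·x^3/12 + x^2·(2 - √(2)/4) + x·(-7/2 + √(2)/2) + √(2)/2 + 4 + O(x^5).
The coefficient of x^4 is √(2)/48.

Final answer: √(2)/48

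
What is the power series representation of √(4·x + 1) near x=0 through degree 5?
28·x^5 - 10·x^4 + 4·x^3 - 2·x^2 + 2·x + 1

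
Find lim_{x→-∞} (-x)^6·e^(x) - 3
The product is a 0·∞ indeterminate form at x → -∞.
Rewrite the product as (-x)^6 / e^(-x) (an ∞/∞ form) and apply L'Hôpital, or use the standard hierarchy e^(|x|) ≫ |(-x)^6| as x → -∞.
The indeterminate product → 0, so the limit = -3.

Final answer: -3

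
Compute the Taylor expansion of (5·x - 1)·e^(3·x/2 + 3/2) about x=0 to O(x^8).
5427·x^7·e^(3/2)/71680 + 1539·x^6·e^(3/2)/5120 + 1269·x^5·e^(3/2)/1280 + 333·x^4·e^(3/2)/128 + 81·x^3·e^(3/2)/16 + 51·x^2·e^(3/2)/8 + 7·x·e^(3/2)/2 - e^(3/2)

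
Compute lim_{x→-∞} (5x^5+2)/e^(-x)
This is an ∞/∞ indeterminate form as x → -∞.
Compare growth rates of the dominant terms (exponentials ≫ polynomials ≫ logarithms), or apply L'Hôpital's rule; the quotient → 0.
Limit = 0.

Final answer: 0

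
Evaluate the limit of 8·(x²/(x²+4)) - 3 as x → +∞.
Evaluate the dominant behaviour as x → +∞; each term tends to a finite value or vanishes.
Limit = 5.

Final answer: 5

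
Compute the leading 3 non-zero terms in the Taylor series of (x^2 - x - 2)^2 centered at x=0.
-3·x^2 + 4·x + 4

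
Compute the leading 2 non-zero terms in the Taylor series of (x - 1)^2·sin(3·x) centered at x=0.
-6·x^2 + 3·x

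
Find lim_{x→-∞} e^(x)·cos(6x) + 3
Evaluate the dominant behaviour as x → -∞; each term tends to a finite value or vanishes.
Limit = 3.

Final answer: 3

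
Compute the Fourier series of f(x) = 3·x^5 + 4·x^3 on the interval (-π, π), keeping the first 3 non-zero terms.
(-112·π^2 + 6·π^4 + 672)·sin(x) + (-3·π^4 - 33/2 + 11·π^2)·sin(2·x) + (-16·π^2/9 + 32/27 + 2·π^4)·sin(3·x)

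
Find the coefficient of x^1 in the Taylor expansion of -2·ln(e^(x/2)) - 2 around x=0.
Expand to order 1: -2·ln(e^(x/2)) - 2 = -x - 2 + O(x^2).
The coefficient of x^1 is -1.

Final answer: -1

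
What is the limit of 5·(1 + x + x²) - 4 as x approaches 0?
Direct substitution at x = 0 gives 1.

Final answer: 1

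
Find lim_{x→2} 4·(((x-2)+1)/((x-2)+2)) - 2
Direct substitution at x = 2 gives 0.

Final answer: 0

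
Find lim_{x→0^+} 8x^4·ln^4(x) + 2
The product is a 0·∞ indeterminate form at x → 0⁺.
Rewrite the product as 8·ln^4(x) / x^(-4) and apply L'Hôpital, or use the standard hierarchy x^(-4) ≫ |ln x|^4 as x → 0⁺.
The indeterminate product → 0, so the limit = 2.

Final answer: 2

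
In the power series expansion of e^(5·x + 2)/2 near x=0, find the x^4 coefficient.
Expand to order 4: e^(5·x + 2)/2 = 625·x^4·e^(2)/48 + 125·x^3·e^(2)/12 + 25·x^2·e^(2)/4 + 5·x·e^(2)/2 + e^(2)/2 + O(x^5).
The coefficient of x^4 is 625·e^(2)/48.

Final answer: 625·e^(2)/48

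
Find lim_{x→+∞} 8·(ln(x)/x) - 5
Evaluate the dominant behaviour as x → +∞; each term tends to a finite value or vanishes.
Limit = -5.

Final answer: -5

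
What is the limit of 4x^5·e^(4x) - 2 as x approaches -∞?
The product is a 0·∞ indeterminate form at x → -∞.
Rewrite the product as 4x^5 / e^(-4x) (an ∞/∞ form) and apply L'Hôpital, or use the standard hierarchy e^(4|x|) ≫ |x^5| as x → -∞.
The indeterminate product → 0, so the limit = -2.

Final answer: -2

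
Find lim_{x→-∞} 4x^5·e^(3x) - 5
The product is a 0·∞ indeterminate form at x → -∞.
Rewrite the product as 4x^5 / e^(-3x) (an ∞/∞ form) and apply L'Hôpital, or use the standard hierarchy e^(3|x|) ≫ |x^5| as x → -∞.
The indeterminate product → 0, so the limit = -5.

Final answer: -5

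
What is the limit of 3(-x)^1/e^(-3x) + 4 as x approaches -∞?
The quotient is an ∞/∞ indeterminate form as x → -∞.
Compare growth rates of the dominant terms (exponentials ≫ polynomials ≫ logarithms), or apply L'Hôpital's rule; the quotient → 0.
Adding the constant: 0 + 4 = 4. Limit = 4.

Final answer: 4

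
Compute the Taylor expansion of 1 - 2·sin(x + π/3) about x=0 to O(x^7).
√(3)·x^6/720 - x^5/120 - √(3)·x^4/24 + x^3/6 + √(3)·x^2/2 - x - √(3) + 1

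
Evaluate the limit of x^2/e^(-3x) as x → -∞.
This is an ∞/∞ indeterminate form as x → -∞.
Compare growth rates of the dominant terms (exponentials ≫ polynomials ≫ logarithms), or apply L'Hôpital's rule; the quotient → 0.
Limit = 0.

Final answer: 0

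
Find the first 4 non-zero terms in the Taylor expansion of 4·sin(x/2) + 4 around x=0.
x^5/960 - x^3/12 + 2·x + 4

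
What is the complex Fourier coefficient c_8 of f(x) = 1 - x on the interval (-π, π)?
Compute the real Fourier coefficients first: a_8 = 0, b_8 = 1/4.
Then c_8 = (a_8 − i·b_8)/2 = -i/8.

Final answer: -i/8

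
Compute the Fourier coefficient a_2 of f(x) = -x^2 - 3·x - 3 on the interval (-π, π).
a_2 = (1/π) ∫_{-π}^{π} f(x)·cos(2x) dx.
Evaluate the integral (use parity and integration by parts as needed): a_2 = -1.

Final answer: -1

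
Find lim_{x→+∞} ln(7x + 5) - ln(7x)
This is an ∞ − ∞ indeterminate form.
Combine the logarithms: ln(7x+5) − ln(7x) = ln((7x+5)/(7x)) = ln(1 + 5/(7x)) → ln(1) = 0.
Limit = 0.

Final answer: 0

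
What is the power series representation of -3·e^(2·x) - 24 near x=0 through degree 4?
-2·x^4 - 4·x^3 - 6·x^2 - 6·x - 27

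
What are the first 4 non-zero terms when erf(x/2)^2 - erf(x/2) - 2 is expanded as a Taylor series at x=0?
x^3/(12·√(π)) + x^2/π - x/√(π) - 2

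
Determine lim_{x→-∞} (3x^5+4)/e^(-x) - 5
The quotient is an ∞/∞ indeterminate form as x → -∞.
Compare growth rates of the dominant terms (exponentials ≫ polynomials ≫ logarithms), or apply L'Hôpital's rule; the quotient → 0.
Adding the constant: 0 - 5 = -5. Limit = -5.

Final answer: -5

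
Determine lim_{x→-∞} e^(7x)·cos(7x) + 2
Evaluate the dominant behaviour as x → -∞; each term tends to a finite value or vanishes.
Limit = 2.

Final answer: 2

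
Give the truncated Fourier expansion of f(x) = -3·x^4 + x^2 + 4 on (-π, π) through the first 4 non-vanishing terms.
(-148 + 24·π^2)·cos(x) + (10 - 6·π^2)·cos(2·x) + (-20/9 + 8·π^2/3)·cos(3·x) - 3·π^4/5 + π^2/3 + 4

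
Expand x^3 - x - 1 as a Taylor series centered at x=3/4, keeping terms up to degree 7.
-85/64 + 11·(x - 3/4)/16 + 9·(x - 3/4)^2/4 + (x - 3/4)^3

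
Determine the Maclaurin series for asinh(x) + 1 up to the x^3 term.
-x^3/6 + x + 1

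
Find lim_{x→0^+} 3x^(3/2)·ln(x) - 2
The product is a 0·∞ indeterminate form at x → 0⁺.
Rewrite the product as 3·ln(x) / x^(-3/2) and apply L'Hôpital, or use the standard hierarchy x^(-3/2) ≫ |ln x| as x → 0⁺.
The indeterminate product → 0, so the limit = -2.

Final answer: -2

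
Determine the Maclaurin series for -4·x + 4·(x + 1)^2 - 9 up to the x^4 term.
4·x^2 + 4·x - 5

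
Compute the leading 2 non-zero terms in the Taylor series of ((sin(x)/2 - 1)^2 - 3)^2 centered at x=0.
4·x + 4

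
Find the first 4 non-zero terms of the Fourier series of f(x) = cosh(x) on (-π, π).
-cos(x)·sinh(π)/π + 2·cos(2·x)·sinh(π)/(5·π) - cos(3·x)·sinh(π)/(5·π) + sinh(π)/π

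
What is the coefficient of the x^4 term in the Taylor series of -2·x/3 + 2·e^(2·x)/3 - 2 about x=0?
Expand to order 4: -2·x/3 + 2·e^(2·x)/3 - 2 = 4·x^4/9 + 8·x^3/9 + 4·x^2/3 + 2·x/3 - 4/3 + O(x^5).
The coefficient of x^4 is 4/9.

Final answer: 4/9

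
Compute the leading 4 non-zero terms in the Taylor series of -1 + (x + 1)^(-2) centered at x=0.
5·x^4 - 4·x^3 + 3·x^2 - 2·x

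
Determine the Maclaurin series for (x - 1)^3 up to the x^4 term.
x^3 - 3·x^2 + 3·x - 1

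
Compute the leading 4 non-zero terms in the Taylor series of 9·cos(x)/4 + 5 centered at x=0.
-x^6/320 + 3·x^4/32 - 9·x^2/8 + 29/4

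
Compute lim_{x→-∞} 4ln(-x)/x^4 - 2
The quotient is an ∞/∞ indeterminate form as x → -∞.
Compare growth rates of the dominant terms (exponentials ≫ polynomials ≫ logarithms), or apply L'Hôpital's rule; the quotient → 0.
Adding the constant: 0 - 2 = -2. Limit = -2.

Final answer: -2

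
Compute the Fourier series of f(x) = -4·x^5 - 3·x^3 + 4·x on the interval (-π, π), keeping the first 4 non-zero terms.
(-916 - 8·π^4 + 154·π^2)·sin(x) + (-17·π^2 + 43/2 + 4·π^4)·sin(2·x) + (-8·π^4/3 + 4/81 + 106·π^2/27)·sin(3·x) + (-π^2 - 13/8 + 2·π^4)·sin(4·x)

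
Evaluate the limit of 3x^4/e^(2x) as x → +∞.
This is an ∞/∞ indeterminate form as x → +∞.
The exponential denominator e^(2x) dominates the polynomial numerator (e^x ≫ x^4 as x → ∞), so the quotient → 0.
Limit = 0.

Final answer: 0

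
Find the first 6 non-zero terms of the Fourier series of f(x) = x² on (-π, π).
-4·cos(x) + cos(2·x) - 4·cos(3·x)/9 + cos(4·x)/4 - 4·cos(5·x)/25 + π^2/3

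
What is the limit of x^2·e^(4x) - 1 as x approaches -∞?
The product is a 0·∞ indeterminate form at x → -∞.
Rewrite the product as x^2 / e^(-4x) (an ∞/∞ form) and apply L'Hôpital, or use the standard hierarchy e^(4|x|) ≫ |x^2| as x → -∞.
The indeterminate product → 0, so the limit = -1.

Final answer: -1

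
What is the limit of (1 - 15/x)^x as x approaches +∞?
As x → +∞: this is the defining limit (1 - 15/x)^x → e^(-15).
Limit = e^(-15).

Final answer: e^(-15)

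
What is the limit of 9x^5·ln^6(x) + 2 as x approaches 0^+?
The product is a 0·∞ indeterminate form at x → 0⁺.
Rewrite the product as 9·ln^6(x) / x^(-5) and apply L'Hôpital, or use the standard hierarchy x^(-5) ≫ |ln x|^6 as x → 0⁺.
The indeterminate product → 0, so the limit = 2.

Final answer: 2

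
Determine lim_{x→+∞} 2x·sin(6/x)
As x → +∞: let u = 6/x → 0⁺; then 2·x·sin(6/x) = 2·6·sin(u)/u → 2·6·1 = 12.
Limit = 12.

Final answer: 12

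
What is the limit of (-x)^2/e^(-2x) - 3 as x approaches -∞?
The quotient is an ∞/∞ indeterminate form as x → -∞.
Compare growth rates of the dominant terms (exponentials ≫ polynomials ≫ logarithms), or apply L'Hôpital's rule; the quotient → 0.
Adding the constant: 0 - 3 = -3. Limit = -3.

Final answer: -3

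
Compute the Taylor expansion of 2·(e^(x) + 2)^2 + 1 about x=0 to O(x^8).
11·x^7/210 + 17·x^6/90 + 3·x^5/5 + 5·x^4/3 + 4·x^3 + 8·x^2 + 12·x + 19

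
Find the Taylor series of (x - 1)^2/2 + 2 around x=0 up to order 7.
x^2/2 - x + 5/2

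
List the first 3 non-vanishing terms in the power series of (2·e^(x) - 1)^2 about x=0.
6·x^2 + 4·x + 1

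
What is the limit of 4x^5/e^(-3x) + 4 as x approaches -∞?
The quotient is an ∞/∞ indeterminate form as x → -∞.
Compare growth rates of the dominant terms (exponentials ≫ polynomials ≫ logarithms), or apply L'Hôpital's rule; the quotient → 0.
Adding the constant: 0 + 4 = 4. Limit = 4.

Final answer: 4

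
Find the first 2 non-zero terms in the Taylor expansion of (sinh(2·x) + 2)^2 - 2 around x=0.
8·x + 2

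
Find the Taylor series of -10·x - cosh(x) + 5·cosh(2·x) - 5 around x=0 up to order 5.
79·x^4/24 + 19·x^2/2 - 10·x - 1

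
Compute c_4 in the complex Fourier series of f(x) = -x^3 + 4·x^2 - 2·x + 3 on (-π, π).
Compute the real Fourier coefficients first: a_4 = 1, b_4 = 13/16 + π^2/2.
Then c_4 = (a_4 − i·b_4)/2 = 1/2 - i·π^2/4 - 13·i/32.

Final answer: 1/2 - i·π^2/4 - 13·i/32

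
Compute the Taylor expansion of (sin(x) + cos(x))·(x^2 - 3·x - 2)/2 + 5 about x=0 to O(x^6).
-37·x^5/240 - x^4/24 + 17·x^3/12 - x^2/2 - 5·x/2 + 4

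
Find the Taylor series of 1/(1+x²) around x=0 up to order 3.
1 - x^2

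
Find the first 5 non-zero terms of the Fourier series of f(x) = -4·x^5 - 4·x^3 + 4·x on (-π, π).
(-904 - 8·π^4 + 152·π^2)·sin(x) + (-16·π^2 + 20 + 4·π^4)·sin(2·x) + (-8·π^4/3 + 40/81 + 88·π^2/27)·sin(3·x) + (-π^2/2 - 29/16 + 2·π^4)·sin(4·x) + (-8·π^4/5 - 8·π^2/25 + 1048/625)·sin(5·x)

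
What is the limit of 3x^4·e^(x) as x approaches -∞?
This is a 0·∞ indeterminate form at x → -∞.
Rewrite the product as 3x^4 / e^(-x) (an ∞/∞ form) and apply L'Hôpital, or use the standard hierarchy e^(|x|) ≫ |x^4| as x → -∞.
The indeterminate product → 0, so the limit = 0.

Final answer: 0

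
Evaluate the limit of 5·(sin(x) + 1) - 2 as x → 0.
Direct substitution at x = 0 gives 3.

Final answer: 3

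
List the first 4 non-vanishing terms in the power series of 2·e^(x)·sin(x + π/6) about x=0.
x^3·(-1/3 + √(3)/3) + √(3)·x^2 + x·(1 + √(3)) + 1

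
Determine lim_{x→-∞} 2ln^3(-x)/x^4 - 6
The quotient is an ∞/∞ indeterminate form as x → -∞.
Compare growth rates of the dominant terms (exponentials ≫ polynomials ≫ logarithms), or apply L'Hôpital's rule; the quotient → 0.
Adding the constant: 0 - 6 = -6. Limit = -6.

Final answer: -6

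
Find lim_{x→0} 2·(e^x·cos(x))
Direct substitution at x = 0 gives 2.

Final answer: 2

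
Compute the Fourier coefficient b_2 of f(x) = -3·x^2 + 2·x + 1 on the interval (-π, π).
b_2 = (1/π) ∫_{-π}^{π} f(x)·sin(2x) dx.
Evaluate the integral (use parity and integration by parts as needed): b_2 = -2.

Final answer: -2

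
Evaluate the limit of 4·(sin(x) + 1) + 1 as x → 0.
Direct substitution at x = 0 gives 5.

Final answer: 5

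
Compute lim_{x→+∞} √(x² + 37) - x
This is an ∞ − ∞ indeterminate form.
Multiply and divide by the conjugate √(x²+37) + x; the x² terms cancel, leaving 37/(√(x²+37)+x) → 0.
Limit = 0.

Final answer: 0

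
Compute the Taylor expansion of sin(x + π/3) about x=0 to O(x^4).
-x^3/12 - √(3)·x^2/4 + x/2 + √(3)/2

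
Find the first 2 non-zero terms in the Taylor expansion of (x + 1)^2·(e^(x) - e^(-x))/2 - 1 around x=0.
x - 1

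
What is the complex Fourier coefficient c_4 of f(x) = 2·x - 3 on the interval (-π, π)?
Compute the real Fourier coefficients first: a_4 = 0, b_4 = -1.
Then c_4 = (a_4 − i·b_4)/2 = i/2.

Final answer: i/2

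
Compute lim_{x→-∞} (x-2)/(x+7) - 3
Evaluate the dominant behaviour as x → -∞; each term tends to a finite value or vanishes.
Limit = -2.

Final answer: -2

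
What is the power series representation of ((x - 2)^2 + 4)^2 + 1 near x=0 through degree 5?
x^4 - 8·x^3 + 32·x^2 - 64·x + 65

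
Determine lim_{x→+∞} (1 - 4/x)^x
As x → +∞: this is the defining limit (1 - 4/x)^x → e^(-4).
Limit = e^(-4).

Final answer: e^(-4)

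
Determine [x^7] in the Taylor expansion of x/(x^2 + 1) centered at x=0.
Expand to order 7: x/(x^2 + 1) = -x^7 + x^5 - x^3 + x + O(x^8).
The coefficient of x^7 is -1.

Final answer: -1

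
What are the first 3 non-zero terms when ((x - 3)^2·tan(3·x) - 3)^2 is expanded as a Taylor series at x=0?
837·x^2 - 162·x + 9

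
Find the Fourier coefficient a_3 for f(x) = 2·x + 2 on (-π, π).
a_3 = (1/π) ∫_{-π}^{π} f(x)·cos(3x) dx.
Evaluate the integral (use parity and integration by parts as needed): a_3 = 0.

Final answer: 0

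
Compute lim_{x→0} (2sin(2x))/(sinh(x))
Both numerator and denominator → 0 as x → 0; this is a 0/0 indeterminate form.
Expand each to leading order near x = 0: numerator ~ 4·x, denominator ~ x.
The limit of the ratio is 4.

Final answer: 4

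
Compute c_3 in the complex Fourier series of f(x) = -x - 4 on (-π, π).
Compute the real Fourier coefficients first: a_3 = 0, b_3 = -2/3.
Then c_3 = (a_3 − i·b_3)/2 = i/3.

Final answer: i/3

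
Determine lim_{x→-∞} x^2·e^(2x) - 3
The product is a 0·∞ indeterminate form at x → -∞.
Rewrite the product as x^2 / e^(-2x) (an ∞/∞ form) and apply L'Hôpital, or use the standard hierarchy e^(2|x|) ≫ |x^2| as x → -∞.
The indeterminate product → 0, so the limit = -3.

Final answer: -3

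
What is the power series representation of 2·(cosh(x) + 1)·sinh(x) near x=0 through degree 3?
5·x^3/3 + 4·x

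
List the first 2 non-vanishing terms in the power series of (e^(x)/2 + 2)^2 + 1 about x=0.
5·x/2 + 29/4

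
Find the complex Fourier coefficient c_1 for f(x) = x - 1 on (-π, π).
Compute the real Fourier coefficients first: a_1 = 0, b_1 = 2.
Then c_1 = (a_1 − i·b_1)/2 = -i.

Final answer: -i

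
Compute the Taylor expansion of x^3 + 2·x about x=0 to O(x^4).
x^3 + 2·x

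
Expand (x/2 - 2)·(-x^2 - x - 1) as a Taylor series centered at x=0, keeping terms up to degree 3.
-x^3/2 + 3·x^2/2 + 3·x/2 + 2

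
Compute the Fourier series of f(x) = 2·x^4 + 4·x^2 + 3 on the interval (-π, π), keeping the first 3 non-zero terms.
(80 - 16·π^2)·cos(x) + (-2 + 4·π^2)·cos(2·x) + 3 + 4·π^2/3 + 2·π^4/5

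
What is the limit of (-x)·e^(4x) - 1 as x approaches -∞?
The product is a 0·∞ indeterminate form at x → -∞.
Rewrite the product as (-x) / e^(-4x) (an ∞/∞ form) and apply L'Hôpital, or use the standard hierarchy e^(4|x|) ≫ |(-x)| as x → -∞.
The indeterminate product → 0, so the limit = -1.

Final answer: -1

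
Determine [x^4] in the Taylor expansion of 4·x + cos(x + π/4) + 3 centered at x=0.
Expand to order 4: 4·x + cos(x + π/4) + 3 = √(2)·x^4/48 + √(2)·x^3/12 - √(2)·x^2/4 + x·(4 - √(2)/2) + √(2)/2 + 3 + O(x^5).
The coefficient of x^4 is √(2)/48.

Final answer: √(2)/48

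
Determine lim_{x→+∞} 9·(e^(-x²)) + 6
Evaluate the dominant behaviour as x → +∞; each term tends to a finite value or vanishes.
Limit = 6.

Final answer: 6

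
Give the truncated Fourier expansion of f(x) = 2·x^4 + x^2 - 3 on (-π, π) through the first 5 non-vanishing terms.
(92 - 16·π^2)·cos(x) + (-5 + 4·π^2)·cos(2·x) + (20/27 - 16·π^2/9)·cos(3·x) + (-1/8 + π^2)·cos(4·x) - 3 + π^2/3 + 2·π^4/5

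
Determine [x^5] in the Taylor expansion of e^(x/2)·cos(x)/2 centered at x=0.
Expand to order 5: e^(x/2)·cos(x)/2 = 41·x^5/7680 - 7·x^4/768 - 11·x^3/96 - 3·x^2/16 + x/4 + 1/2 + O(x^6).
The coefficient of x^5 is 41/7680.

Final answer: 41/7680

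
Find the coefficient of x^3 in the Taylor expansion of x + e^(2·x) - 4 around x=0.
Expand to order 3: x + e^(2·x) - 4 = 4·x^3/3 + 2·x^2 + 3·x - 3 + O(x^4).
The coefficient of x^3 is 4/3.

Final answer: 4/3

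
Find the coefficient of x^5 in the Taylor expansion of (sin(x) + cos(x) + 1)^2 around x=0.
Expand to order 5: (sin(x) + cos(x) + 1)^2 = 17·x^5/60 + x^4/12 - 5·x^3/3 - x^2 + 4·x + 4 + O(x^6).
The coefficient of x^5 is 17/60.

Final answer: 17/60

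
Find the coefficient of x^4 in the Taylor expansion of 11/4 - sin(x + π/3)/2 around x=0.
Expand to order 4: 11/4 - sin(x + π/3)/2 = -√(3)·x^4/96 + x^3/24 + √(3)·x^2/8 - x/4 - √(3)/4 + 11/4 + O(x^5).
The coefficient of x^4 is -√(3)/96.

Final answer: -√(3)/96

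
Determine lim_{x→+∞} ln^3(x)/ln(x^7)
This is an ∞/∞ indeterminate form as x → +∞.
Write ln(x^7) = 7·ln(x), reducing the quotient to ln^2(x)/7 → ∞.
Limit = ∞.

Final answer: ∞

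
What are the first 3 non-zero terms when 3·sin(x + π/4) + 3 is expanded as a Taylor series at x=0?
-3·√(2)·x^2/4 + 3·√(2)·x/2 + 3·√(2)/2 + 3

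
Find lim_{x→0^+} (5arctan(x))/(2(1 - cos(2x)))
Both numerator and denominator → 0 as x → 0^+; this is a 0/0 indeterminate form.
Expand each to leading order near x = 0: numerator ~ 5·x, denominator ~ 4·x^2.
The limit of the ratio is ∞.

Final answer: ∞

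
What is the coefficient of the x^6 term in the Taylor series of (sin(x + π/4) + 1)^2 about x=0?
Expand to order 6: (sin(x + π/4) + 1)^2 = x^6·(√(2)/2 + 1)^2·(-√(2)/(720·(√(2)/2 + 1)) + 1/(720·(√(2)/2 + 1)^2)) + x^5·(√(2)/2 + 1)^2·(√(2)/(120·(√(2)/2 + 1)) + 1/(8·(√(2)/2 + 1)^2)) + x^4·(√(2)/2 + 1)^2·(-1/(24·(√(2)/2 + 1)^2) + √(2)/(24·(√(2)/2 + 1))) + x^3·(√(2)/2 + 1)^2·(-1/(2·(√(2)/2 + 1)^2) - √(2)/(6·(√(2)/2 + 1))) + x^2·(√(2)/2 + 1)^2·(-√(2)/(2·(√(2)/2 + 1)) + 1/(2·(√(2)/2 + 1)^2)) + √(2)·x·(√(2)/2 + 1) + (√(2)/2 + 1)^2 + O(x^7).
The coefficient of x^6 is (√(2)/2 + 1)^2·(-√(2)/(720·(√(2)/2 + 1)) + 1/(720·(√(2)/2 + 1)^2)).

Final answer: (√(2)/2 + 1)^2·(-√(2)/(720·(√(2)/2 + 1)) + 1/(720·(√(2)/2 + 1)^2))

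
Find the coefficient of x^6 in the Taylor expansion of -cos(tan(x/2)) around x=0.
Expand to order 6: -cos(tan(x/2)) = 97·x^6/46080 + 7·x^4/384 + x^2/8 - 1 + O(x^7).
The coefficient of x^6 is 97/46080.

Final answer: 97/46080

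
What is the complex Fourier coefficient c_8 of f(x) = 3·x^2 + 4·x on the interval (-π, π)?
Compute the real Fourier coefficients first: a_8 = 3/16, b_8 = -1.
Then c_8 = (a_8 − i·b_8)/2 = 3/32 + i/2.

Final answer: 3/32 + i/2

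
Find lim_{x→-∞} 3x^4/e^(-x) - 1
The quotient is an ∞/∞ indeterminate form as x → -∞.
Compare growth rates of the dominant terms (exponentials ≫ polynomials ≫ logarithms), or apply L'Hôpital's rule; the quotient → 0.
Adding the constant: 0 - 1 = -1. Limit = -1.

Final answer: -1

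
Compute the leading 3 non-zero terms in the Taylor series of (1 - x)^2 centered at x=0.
x^2 - 2·x + 1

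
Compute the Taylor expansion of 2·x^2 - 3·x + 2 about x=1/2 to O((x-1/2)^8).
1 - (x - 1/2) + 2·(x - 1/2)^2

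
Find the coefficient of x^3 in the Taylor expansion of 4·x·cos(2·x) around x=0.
Expand to order 3: 4·x·cos(2·x) = -8·x^3 + 4·x + O(x^4).
The coefficient of x^3 is -8.

Final answer: -8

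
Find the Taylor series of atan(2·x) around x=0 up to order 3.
-8·x^3/3 + 2·x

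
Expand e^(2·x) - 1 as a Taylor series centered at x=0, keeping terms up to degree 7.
8·x^7/315 + 4·x^6/45 + 4·x^5/15 + 2·x^4/3 + 4·x^3/3 + 2·x^2 + 2·x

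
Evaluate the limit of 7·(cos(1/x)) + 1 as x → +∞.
Evaluate the dominant behaviour as x → +∞; each term tends to a finite value or vanishes.
Limit = 8.

Final answer: 8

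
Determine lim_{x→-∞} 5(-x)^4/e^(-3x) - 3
The quotient is an ∞/∞ indeterminate form as x → -∞.
Compare growth rates of the dominant terms (exponentials ≫ polynomials ≫ logarithms), or apply L'Hôpital's rule; the quotient → 0.
Adding the constant: 0 - 3 = -3. Limit = -3.

Final answer: -3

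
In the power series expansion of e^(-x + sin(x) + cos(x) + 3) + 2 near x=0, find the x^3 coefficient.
Expand to order 3: e^(-x + sin(x) + cos(x) + 3) + 2 = -x^3·e^(4)/6 - x^2·e^(4)/2 + 2 + e^(4) + O(x^4).
The coefficient of x^3 is -e^(4)/6.

Final answer: -e^(4)/6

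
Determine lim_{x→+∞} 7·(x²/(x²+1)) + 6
Evaluate the dominant behaviour as x → +∞; each term tends to a finite value or vanishes.
Limit = 13.

Final answer: 13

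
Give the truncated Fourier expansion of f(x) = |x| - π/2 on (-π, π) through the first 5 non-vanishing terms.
-4·cos(x)/π - 4·cos(3·x)/(9·π) - 4·cos(5·x)/(25·π) - 4·cos(7·x)/(49·π) - 4·cos(9·x)/(81·π)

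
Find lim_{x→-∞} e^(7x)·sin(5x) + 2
Evaluate the dominant behaviour as x → -∞; each term tends to a finite value or vanishes.
Limit = 2.

Final answer: 2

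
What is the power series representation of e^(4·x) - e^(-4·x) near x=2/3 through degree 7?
(-1 + e^(16/3))·e^(-8/3) + (4 + 4·e^(16/3))·e^(-8/3)·(x - 2/3) + (-8 + 8·e^(16/3))·e^(-8/3)·(x - 2/3)^2 + (32 + 32·e^(16/3))·e^(-8/3)·(x - 2/3)^3/3 + (-32 + 32·e^(16/3))·e^(-8/3)·(x - 2/3)^4/3 + (128 + 128·e^(16/3))·e^(-8/3)·(x - 2/3)^5/15 + (-256 + 256·e^(16/3))·e^(-8/3)·(x - 2/3)^6/45 + (1024 + 1024·e^(16/3))·e^(-8/3)·(x - 2/3)^7/315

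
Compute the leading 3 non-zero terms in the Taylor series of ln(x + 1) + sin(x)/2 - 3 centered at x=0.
-x^2/2 + 3·x/2 - 3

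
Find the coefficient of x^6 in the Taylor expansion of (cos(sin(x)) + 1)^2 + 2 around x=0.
Expand to order 6: (cos(sin(x)) + 1)^2 + 2 = -149·x^6/360 + 13·x^4/12 - 2·x^2 + 6 + O(x^7).
The coefficient of x^6 is -149/360.

Final answer: -149/360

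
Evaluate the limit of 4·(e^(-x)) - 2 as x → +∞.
Evaluate the dominant behaviour as x → +∞; each term tends to a finite value or vanishes.
Limit = -2.

Final answer: -2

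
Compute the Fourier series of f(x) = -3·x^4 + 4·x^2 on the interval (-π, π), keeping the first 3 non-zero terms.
(-160 + 24·π^2)·cos(x) + (13 - 6·π^2)·cos(2·x) - 3·π^4/5 + 4·π^2/3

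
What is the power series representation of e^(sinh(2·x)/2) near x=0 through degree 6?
337·x^6/720 + 19·x^5/40 + 17·x^4/24 + 5·x^3/6 + x^2/2 + x + 1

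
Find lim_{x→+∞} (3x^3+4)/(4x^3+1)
This is an ∞/∞ indeterminate form as x → +∞.
Divide numerator and denominator by x^3 and let the lower-order terms vanish; the leading terms give 3/4.
Limit = 3/4.

Final answer: 3/4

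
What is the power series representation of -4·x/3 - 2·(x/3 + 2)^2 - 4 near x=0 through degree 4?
-2·x^2/9 - 4·x - 12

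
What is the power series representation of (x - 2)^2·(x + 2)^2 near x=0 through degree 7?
x^4 - 8·x^2 + 16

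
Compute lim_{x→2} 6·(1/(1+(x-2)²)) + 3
Direct substitution at x = 2 gives 9.

Final answer: 9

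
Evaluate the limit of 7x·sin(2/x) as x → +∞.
As x → +∞: let u = 2/x → 0⁺; then 7·x·sin(2/x) = 7·2·sin(u)/u → 7·2·1 = 14.
Limit = 14.

Final answer: 14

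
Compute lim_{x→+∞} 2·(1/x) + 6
Evaluate the dominant behaviour as x → +∞; each term tends to a finite value or vanishes.
Limit = 6.

Final answer: 6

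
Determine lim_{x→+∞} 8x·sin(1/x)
As x → +∞: let u = 1/x → 0⁺; then 8·x·sin(1/x) = 8·1·sin(u)/u → 8·1·1 = 8.
Limit = 8.

Final answer: 8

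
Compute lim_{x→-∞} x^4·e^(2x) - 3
The product is a 0·∞ indeterminate form at x → -∞.
Rewrite the product as x^4 / e^(-2x) (an ∞/∞ form) and apply L'Hôpital, or use the standard hierarchy e^(2|x|) ≫ |x^4| as x → -∞.
The indeterminate product → 0, so the limit = -3.

Final answer: -3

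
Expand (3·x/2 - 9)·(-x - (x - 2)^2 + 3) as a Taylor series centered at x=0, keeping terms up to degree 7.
-3·x^3/2 + 27·x^2/2 - 57·x/2 + 9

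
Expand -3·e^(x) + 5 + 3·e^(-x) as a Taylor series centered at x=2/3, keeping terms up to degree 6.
(-3·e^(4/3) + 3 + 5·e^(2/3))·e^(-2/3) + (-3·e^(4/3) - 3)·e^(-2/3)·(x - 2/3) + (3 - 3·e^(4/3))·e^(-2/3)·(x - 2/3)^2/2 + (-e^(4/3) - 1)·e^(-2/3)·(x - 2/3)^3/2 + (1 - e^(4/3))·e^(-2/3)·(x - 2/3)^4/8 + (-e^(4/3) - 1)·e^(-2/3)·(x - 2/3)^5/40 + (1 - e^(4/3))·e^(-2/3)·(x - 2/3)^6/240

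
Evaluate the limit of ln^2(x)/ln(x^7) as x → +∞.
This is an ∞/∞ indeterminate form as x → +∞.
Write ln(x^7) = 7·ln(x), reducing the quotient to ln(x)/7 → ∞.
Limit = ∞.

Final answer: ∞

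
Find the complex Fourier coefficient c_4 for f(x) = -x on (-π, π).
Compute the real Fourier coefficients first: a_4 = 0, b_4 = 1/2.
Then c_4 = (a_4 − i·b_4)/2 = -i/4.

Final answer: -i/4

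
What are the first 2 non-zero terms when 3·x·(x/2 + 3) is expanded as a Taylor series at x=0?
3·x^2/2 + 9·x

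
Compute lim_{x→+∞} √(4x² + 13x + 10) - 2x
As x → +∞: multiply by the conjugate to get (13x+10)/(√(4x²+13x+10)+2x); the denominator ~ 4x, so the limit is 13/4.
Limit = 13/4.

Final answer: 13/4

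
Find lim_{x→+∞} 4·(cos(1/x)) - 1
Evaluate the dominant behaviour as x → +∞; each term tends to a finite value or vanishes.
Limit = 3.

Final answer: 3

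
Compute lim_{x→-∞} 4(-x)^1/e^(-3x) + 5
The quotient is an ∞/∞ indeterminate form as x → -∞.
Compare growth rates of the dominant terms (exponentials ≫ polynomials ≫ logarithms), or apply L'Hôpital's rule; the quotient → 0.
Adding the constant: 0 + 5 = 5. Limit = 5.

Final answer: 5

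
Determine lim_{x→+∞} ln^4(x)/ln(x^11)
This is an ∞/∞ indeterminate form as x → +∞.
Write ln(x^11) = 11·ln(x), reducing the quotient to ln^3(x)/11 → ∞.
Limit = ∞.

Final answer: ∞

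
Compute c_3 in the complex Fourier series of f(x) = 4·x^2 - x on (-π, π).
Compute the real Fourier coefficients first: a_3 = -16/9, b_3 = -2/3.
Then c_3 = (a_3 − i·b_3)/2 = -8/9 + i/3.

Final answer: -8/9 + i/3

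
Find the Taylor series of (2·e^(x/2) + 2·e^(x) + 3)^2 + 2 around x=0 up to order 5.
547·x^5/320 + 485·x^4/96 + 51·x^3/4 + 53·x^2/2 + 42·x + 51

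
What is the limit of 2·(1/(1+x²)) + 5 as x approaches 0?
Direct substitution at x = 0 gives 7.

Final answer: 7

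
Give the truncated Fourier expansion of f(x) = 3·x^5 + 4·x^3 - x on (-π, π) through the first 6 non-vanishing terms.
(-112·π^2 + 6·π^4 + 670)·sin(x) + (-3·π^4 - 31/2 + 11·π^2)·sin(2·x) + (-16·π^2/9 + 14/27 + 2·π^4)·sin(3·x) + (-3·π^4/2 - π^2/8 + 35/64)·sin(4·x) + (-346/625 + 16·π^2/25 + 6·π^4/5)·sin(5·x) + (-π^4 - 7·π^2/9 + 25/54)·sin(6·x)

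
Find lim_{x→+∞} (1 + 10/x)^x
As x → +∞: this is the defining limit (1 + 10/x)^x → e^10.
Limit = e^(10).

Final answer: e^(10)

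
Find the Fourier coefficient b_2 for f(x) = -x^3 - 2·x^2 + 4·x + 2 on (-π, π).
b_2 = (1/π) ∫_{-π}^{π} f(x)·sin(2x) dx.
Evaluate the integral (use parity and integration by parts as needed): b_2 = -11/2 + π^2.

Final answer: -11/2 + π^2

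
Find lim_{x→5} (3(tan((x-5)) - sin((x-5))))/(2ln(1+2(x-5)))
Both numerator and denominator → 0 as x → 5; this is a 0/0 indeterminate form.
Expand each to leading order near x = 5: numerator ~ 3·(x - 5)^3/2, denominator ~ 4·(x - 5).
The limit of the ratio is 0.

Final answer: 0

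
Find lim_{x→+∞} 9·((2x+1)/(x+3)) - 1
Evaluate the dominant behaviour as x → +∞; each term tends to a finite value or vanishes.
Limit = 17.

Final answer: 17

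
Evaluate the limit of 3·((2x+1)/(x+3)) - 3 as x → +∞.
Evaluate the dominant behaviour as x → +∞; each term tends to a finite value or vanishes.
Limit = 3.

Final answer: 3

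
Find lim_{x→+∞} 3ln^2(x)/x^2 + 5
The quotient is an ∞/∞ indeterminate form as x → +∞.
The polynomial denominator x^2 dominates the logarithmic numerator (any positive power of x ≫ ln^2(x) as x → ∞), so the quotient → 0.
Adding the constant: 0 + 5 = 5. Limit = 5.

Final answer: 5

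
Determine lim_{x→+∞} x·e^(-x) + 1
Evaluate the dominant behaviour as x → +∞; each term tends to a finite value or vanishes.
Limit = 1.

Final answer: 1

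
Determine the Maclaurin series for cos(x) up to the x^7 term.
-x^6/720 + x^4/24 - x^2/2 + 1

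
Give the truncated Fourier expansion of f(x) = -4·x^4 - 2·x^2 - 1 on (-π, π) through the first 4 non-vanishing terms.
(-184 + 32·π^2)·cos(x) + (10 - 8·π^2)·cos(2·x) + (-40/27 + 32·π^2/9)·cos(3·x) - 4·π^4/5 - 2·π^2/3 - 1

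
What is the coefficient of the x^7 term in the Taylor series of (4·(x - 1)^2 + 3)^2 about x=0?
Expand to order 7: (4·(x - 1)^2 + 3)^2 = 16·x^4 - 64·x^3 + 120·x^2 - 112·x + 49 + O(x^8).
The coefficient of x^7 is 0.

Final answer: 0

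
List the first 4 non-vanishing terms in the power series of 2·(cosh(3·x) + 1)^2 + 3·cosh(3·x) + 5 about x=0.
5751·x^6/80 + 621·x^4/8 + 99·x^2/2 + 16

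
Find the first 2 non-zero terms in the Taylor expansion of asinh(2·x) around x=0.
-4·x^3/3 + 2·x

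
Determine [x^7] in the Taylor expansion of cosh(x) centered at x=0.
Expand to order 7: cosh(x) = x^6/720 + x^4/24 + x^2/2 + 1 + O(x^8).
The coefficient of x^7 is 0.

Final answer: 0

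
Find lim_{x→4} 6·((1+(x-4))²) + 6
Direct substitution at x = 4 gives 12.

Final answer: 12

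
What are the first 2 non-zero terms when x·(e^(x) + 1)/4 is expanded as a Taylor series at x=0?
x^2/4 + x/2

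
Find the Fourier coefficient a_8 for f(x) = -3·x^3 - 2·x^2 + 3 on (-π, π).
a_8 = (1/π) ∫_{-π}^{π} f(x)·cos(8x) dx.
Evaluate the integral (use parity and integration by parts as needed): a_8 = -1/8.

Final answer: -1/8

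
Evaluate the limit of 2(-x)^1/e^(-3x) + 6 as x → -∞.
The quotient is an ∞/∞ indeterminate form as x → -∞.
Compare growth rates of the dominant terms (exponentials ≫ polynomials ≫ logarithms), or apply L'Hôpital's rule; the quotient → 0.
Adding the constant: 0 + 6 = 6. Limit = 6.

Final answer: 6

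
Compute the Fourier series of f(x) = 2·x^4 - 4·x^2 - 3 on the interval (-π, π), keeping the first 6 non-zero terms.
(112 - 16·π^2)·cos(x) + (-10 + 4·π^2)·cos(2·x) + (80/27 - 16·π^2/9)·cos(3·x) + (-11/8 + π^2)·cos(4·x) + (496/625 - 16·π^2/25)·cos(5·x) - 4·π^2/3 - 3 + 2·π^4/5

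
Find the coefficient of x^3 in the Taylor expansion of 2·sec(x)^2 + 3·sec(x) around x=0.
Expand to order 3: 2·sec(x)^2 + 3·sec(x) = 7·x^2/2 + 5 + O(x^4).
The coefficient of x^3 is 0.

Final answer: 0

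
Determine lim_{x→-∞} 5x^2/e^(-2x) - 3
The quotient is an ∞/∞ indeterminate form as x → -∞.
Compare growth rates of the dominant terms (exponentials ≫ polynomials ≫ logarithms), or apply L'Hôpital's rule; the quotient → 0.
Adding the constant: 0 - 3 = -3. Limit = -3.

Final answer: -3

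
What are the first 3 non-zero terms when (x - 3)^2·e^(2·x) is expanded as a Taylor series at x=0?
7·x^2 + 12·x + 9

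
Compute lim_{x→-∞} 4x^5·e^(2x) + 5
The product is a 0·∞ indeterminate form at x → -∞.
Rewrite the product as 4x^5 / e^(-2x) (an ∞/∞ form) and apply L'Hôpital, or use the standard hierarchy e^(2|x|) ≫ |x^5| as x → -∞.
The indeterminate product → 0, so the limit = 5.

Final answer: 5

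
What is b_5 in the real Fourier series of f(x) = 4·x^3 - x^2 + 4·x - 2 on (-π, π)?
b_5 = (1/π) ∫_{-π}^{π} f(x)·sin(5x) dx.
Evaluate the integral (use parity and integration by parts as needed): b_5 = 152/125 + 8·π^2/5.

Final answer: 152/125 + 8·π^2/5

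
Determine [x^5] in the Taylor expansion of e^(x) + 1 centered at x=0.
Expand to order 5: e^(x) + 1 = x^5/120 + x^4/24 + x^3/6 + x^2/2 + x + 2 + O(x^6).
The coefficient of x^5 is 1/120.

Final answer: 1/120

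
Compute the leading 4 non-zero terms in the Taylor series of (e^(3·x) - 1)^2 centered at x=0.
243·x^5/4 + 189·x^4/4 + 27·x^3 + 9·x^2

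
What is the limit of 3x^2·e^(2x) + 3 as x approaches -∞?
The product is a 0·∞ indeterminate form at x → -∞.
Rewrite the product as 3x^2 / e^(-2x) (an ∞/∞ form) and apply L'Hôpital, or use the standard hierarchy e^(2|x|) ≫ |x^2| as x → -∞.
The indeterminate product → 0, so the limit = 3.

Final answer: 3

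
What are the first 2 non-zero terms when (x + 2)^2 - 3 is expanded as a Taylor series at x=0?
4·x + 1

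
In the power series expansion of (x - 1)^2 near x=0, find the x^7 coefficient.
Expand to order 7: (x - 1)^2 = x^2 - 2·x + 1 + O(x^8).
The coefficient of x^7 is 0.

Final answer: 0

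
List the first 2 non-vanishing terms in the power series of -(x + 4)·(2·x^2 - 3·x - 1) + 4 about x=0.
13·x + 8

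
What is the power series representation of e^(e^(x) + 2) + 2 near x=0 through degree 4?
5·x^4·e^(3)/8 + 5·x^3·e^(3)/6 + x^2·e^(3) + x·e^(3) + 2 + e^(3)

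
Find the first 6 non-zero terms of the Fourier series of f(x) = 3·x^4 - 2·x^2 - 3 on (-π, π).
(152 - 24·π^2)·cos(x) + (-11 + 6·π^2)·cos(2·x) + (8/3 - 8·π^2/3)·cos(3·x) + (-17/16 + 3·π^2/2)·cos(4·x) + (344/625 - 24·π^2/25)·cos(5·x) - 2·π^2/3 - 3 + 3·π^4/5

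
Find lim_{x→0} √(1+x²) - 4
Direct substitution at x = 0 gives -3.

Final answer: -3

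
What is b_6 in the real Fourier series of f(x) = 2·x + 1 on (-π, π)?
b_6 = (1/π) ∫_{-π}^{π} f(x)·sin(6x) dx.
Evaluate the integral (use parity and integration by parts as needed): b_6 = -2/3.

Final answer: -2/3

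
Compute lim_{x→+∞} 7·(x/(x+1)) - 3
Evaluate the dominant behaviour as x → +∞; each term tends to a finite value or vanishes.
Limit = 4.

Final answer: 4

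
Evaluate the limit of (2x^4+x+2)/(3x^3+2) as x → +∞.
This is an ∞/∞ indeterminate form as x → +∞.
Divide numerator and denominator by x^4 and let the lower-order terms vanish; the numerator's degree 4 exceeds the denominator's degree 3, so the quotient diverges.
Limit = ∞.

Final answer: ∞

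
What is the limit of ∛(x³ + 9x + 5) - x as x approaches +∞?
This is an ∞ − ∞ indeterminate form.
Multiply by (A² + AB + B²)/(A² + AB + B²) where A = ∛(x³+9x + 5), B = x to use A³ − B³ = (A−B)(A²+AB+B²); the x³ terms cancel, leaving (9x + 5)/(A²+AB+B²) with denominator ~ 3x², so the limit is 0.
Limit = 0.

Final answer: 0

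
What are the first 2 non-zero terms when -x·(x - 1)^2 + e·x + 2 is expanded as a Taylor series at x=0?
x·(-1 + e) + 2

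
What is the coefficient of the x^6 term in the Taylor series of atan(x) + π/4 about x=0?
Expand to order 6: atan(x) + π/4 = x^5/5 - x^3/3 + x + π/4 + O(x^7).
The coefficient of x^6 is 0.

Final answer: 0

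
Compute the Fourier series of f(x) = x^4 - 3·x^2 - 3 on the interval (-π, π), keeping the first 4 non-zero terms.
(60 - 8·π^2)·cos(x) + (-6 + 2·π^2)·cos(2·x) + (52/27 - 8·π^2/9)·cos(3·x) - π^2 - 3 + π^4/5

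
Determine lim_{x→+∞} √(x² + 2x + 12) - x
This is an ∞ − ∞ indeterminate form.
Multiply and divide by the conjugate √(x²+2x + 12) + x; the x² terms cancel, leaving (2x + 12)/(√(x²+2x + 12)+x) → 2/2 = 1.
Limit = 1.

Final answer: 1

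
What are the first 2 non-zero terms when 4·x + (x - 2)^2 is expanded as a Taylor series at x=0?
x^2 + 4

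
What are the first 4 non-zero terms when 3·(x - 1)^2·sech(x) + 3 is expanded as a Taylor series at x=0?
3·x^3 + 3·x^2/2 - 6·x + 6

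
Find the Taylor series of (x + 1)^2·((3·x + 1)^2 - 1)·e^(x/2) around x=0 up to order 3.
141·x^3/4 + 24·x^2 + 6·x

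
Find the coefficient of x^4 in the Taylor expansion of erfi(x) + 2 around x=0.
Expand to order 4: erfi(x) + 2 = 2·x^3/(3·√(π)) + 2·x/√(π) + 2 + O(x^5).
The coefficient of x^4 is 0.

Final answer: 0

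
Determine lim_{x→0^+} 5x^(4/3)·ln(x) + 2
The product is a 0·∞ indeterminate form at x → 0⁺.
Rewrite the product as 5·ln(x) / x^(-4/3) and apply L'Hôpital, or use the standard hierarchy x^(-4/3) ≫ |ln x| as x → 0⁺.
The indeterminate product → 0, so the limit = 2.

Final answer: 2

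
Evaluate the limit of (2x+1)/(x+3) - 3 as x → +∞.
Evaluate the dominant behaviour as x → +∞; each term tends to a finite value or vanishes.
Limit = -1.

Final answer: -1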